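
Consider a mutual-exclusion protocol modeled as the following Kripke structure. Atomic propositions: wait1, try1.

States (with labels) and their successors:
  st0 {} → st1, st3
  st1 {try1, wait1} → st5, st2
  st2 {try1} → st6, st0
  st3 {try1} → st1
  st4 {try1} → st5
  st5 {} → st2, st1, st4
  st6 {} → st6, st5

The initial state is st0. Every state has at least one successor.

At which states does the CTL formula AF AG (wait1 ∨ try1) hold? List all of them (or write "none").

none

States satisfying AG (wait1 ∨ try1): ∅.
States satisfying AF AG (wait1 ∨ try1): ∅.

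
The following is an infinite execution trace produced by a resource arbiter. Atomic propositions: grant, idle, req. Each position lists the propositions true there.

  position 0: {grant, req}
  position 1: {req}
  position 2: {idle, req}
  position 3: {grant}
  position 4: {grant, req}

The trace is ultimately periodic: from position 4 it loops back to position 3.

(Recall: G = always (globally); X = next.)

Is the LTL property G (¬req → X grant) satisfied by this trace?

Yes

¬req → X grant holds at every position 0..4, and those are all positions ever visited, so G (¬req → X grant) holds.
Positions where ¬req holds: 3.
Check X grant at each: 3→ok.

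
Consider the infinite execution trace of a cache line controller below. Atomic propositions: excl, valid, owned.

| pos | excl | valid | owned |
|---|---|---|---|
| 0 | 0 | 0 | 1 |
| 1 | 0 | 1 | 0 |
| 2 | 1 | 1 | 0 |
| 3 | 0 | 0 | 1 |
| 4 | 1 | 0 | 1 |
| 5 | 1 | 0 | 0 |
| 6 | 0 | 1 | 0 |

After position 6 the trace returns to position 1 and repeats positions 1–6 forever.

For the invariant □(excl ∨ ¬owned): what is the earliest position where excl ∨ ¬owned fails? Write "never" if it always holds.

0

At position 0 the labels are {owned}, so excl ∨ ¬owned is false there. This is the first violation.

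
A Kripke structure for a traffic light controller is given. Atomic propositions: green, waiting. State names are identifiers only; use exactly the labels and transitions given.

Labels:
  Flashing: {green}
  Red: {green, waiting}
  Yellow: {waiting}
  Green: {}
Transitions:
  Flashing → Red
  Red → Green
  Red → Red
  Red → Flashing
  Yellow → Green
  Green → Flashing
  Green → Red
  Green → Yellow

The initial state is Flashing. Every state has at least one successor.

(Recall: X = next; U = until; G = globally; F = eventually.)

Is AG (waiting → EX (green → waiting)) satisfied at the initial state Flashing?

States satisfying waiting → EX (green → waiting): {Flashing, Red, Yellow, Green}.
States satisfying AG (waiting → EX (green → waiting)): {Flashing, Red, Yellow, Green}.
Every state reachable from Flashing satisfies waiting → EX (green → waiting).
Flashing ∈ Sat(AG (waiting → EX (green → waiting))).

Yes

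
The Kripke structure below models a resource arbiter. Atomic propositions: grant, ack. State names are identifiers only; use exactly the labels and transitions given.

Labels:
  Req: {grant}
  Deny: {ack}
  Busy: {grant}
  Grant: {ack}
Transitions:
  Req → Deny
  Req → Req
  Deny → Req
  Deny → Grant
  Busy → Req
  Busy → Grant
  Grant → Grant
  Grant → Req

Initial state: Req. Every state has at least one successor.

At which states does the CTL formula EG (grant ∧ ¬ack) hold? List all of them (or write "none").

States satisfying grant ∧ ¬ack: {Req, Busy}.
States satisfying EG (grant ∧ ¬ack): {Req, Busy}.

{Req, Busy}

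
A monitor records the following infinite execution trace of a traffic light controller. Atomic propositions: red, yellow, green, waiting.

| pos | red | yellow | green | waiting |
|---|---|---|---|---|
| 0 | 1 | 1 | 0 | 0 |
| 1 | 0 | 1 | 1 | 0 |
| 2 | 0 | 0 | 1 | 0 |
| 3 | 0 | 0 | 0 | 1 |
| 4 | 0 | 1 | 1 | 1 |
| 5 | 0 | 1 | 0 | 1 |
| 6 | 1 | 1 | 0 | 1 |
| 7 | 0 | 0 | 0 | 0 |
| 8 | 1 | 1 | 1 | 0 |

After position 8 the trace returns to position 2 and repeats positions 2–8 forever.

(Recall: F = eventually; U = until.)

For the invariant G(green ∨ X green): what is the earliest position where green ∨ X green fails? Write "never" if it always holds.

5

Check green ∨ X green at each position in order: 0 ✓, 1 ✓, 2 ✓, 3 ✓, 4 ✓.
At position 5 the labels are {waiting, yellow} and the next position 6 has {red, waiting, yellow}, so green ∨ X green is false there. This is the first violation.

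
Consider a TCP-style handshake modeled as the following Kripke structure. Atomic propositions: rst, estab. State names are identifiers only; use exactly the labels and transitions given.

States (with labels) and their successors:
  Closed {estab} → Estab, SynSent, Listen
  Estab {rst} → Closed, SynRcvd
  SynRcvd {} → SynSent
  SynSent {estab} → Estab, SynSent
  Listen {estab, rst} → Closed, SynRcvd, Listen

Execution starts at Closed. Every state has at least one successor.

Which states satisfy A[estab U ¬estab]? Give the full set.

{Estab, SynRcvd}

States satisfying estab: {Closed, SynSent, Listen}.
States satisfying ¬estab: {Estab, SynRcvd}.
States satisfying A[estab U ¬estab]: {Estab, SynRcvd}.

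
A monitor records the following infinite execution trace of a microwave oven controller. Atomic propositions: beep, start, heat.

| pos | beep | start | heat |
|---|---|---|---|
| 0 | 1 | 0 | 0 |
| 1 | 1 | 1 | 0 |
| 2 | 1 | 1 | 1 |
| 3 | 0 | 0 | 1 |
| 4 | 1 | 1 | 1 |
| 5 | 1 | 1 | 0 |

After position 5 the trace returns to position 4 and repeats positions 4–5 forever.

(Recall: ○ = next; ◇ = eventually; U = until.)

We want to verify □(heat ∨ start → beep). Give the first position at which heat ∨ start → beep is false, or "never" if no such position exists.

Check heat ∨ start → beep at each position in order: 0 ✓, 1 ✓, 2 ✓.
At position 3 the labels are {heat}, so heat ∨ start → beep is false there. This is the first violation.

3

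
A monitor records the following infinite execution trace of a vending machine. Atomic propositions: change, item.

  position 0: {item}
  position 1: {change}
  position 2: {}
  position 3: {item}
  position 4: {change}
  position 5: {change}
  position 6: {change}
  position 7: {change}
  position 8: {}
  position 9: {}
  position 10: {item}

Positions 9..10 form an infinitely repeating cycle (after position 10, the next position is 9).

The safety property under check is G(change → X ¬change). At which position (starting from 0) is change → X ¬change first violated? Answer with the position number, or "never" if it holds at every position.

4

Check change → X ¬change at each position in order: 0 ✓, 1 ✓, 2 ✓, 3 ✓.
At position 4 the labels are {change} and the next position 5 has {change}, so change → X ¬change is false there. This is the first violation.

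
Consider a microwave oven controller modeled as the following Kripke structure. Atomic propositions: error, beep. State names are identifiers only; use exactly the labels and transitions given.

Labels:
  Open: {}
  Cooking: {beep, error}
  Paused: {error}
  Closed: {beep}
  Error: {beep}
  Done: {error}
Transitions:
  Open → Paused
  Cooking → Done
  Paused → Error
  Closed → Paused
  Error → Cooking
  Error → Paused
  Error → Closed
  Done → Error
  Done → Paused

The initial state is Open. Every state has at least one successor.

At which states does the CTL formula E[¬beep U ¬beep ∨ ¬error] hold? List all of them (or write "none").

States satisfying ¬beep: {Open, Paused, Done}.
States satisfying ¬beep ∨ ¬error: {Open, Paused, Closed, Error, Done}.
States satisfying E[¬beep U ¬beep ∨ ¬error]: {Open, Paused, Closed, Error, Done}.

{Open, Paused, Closed, Error, Done}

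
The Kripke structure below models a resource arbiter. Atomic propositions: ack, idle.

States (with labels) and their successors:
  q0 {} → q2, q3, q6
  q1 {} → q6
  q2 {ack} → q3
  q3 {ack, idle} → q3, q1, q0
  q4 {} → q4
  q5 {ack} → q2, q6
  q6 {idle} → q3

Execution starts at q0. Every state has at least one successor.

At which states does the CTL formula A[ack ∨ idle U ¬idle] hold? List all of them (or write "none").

{q0, q1, q2, q4, q5}

States satisfying ack ∨ idle: {q2, q3, q5, q6}.
States satisfying ¬idle: {q0, q1, q2, q4, q5}.
States satisfying A[ack ∨ idle U ¬idle]: {q0, q1, q2, q4, q5}.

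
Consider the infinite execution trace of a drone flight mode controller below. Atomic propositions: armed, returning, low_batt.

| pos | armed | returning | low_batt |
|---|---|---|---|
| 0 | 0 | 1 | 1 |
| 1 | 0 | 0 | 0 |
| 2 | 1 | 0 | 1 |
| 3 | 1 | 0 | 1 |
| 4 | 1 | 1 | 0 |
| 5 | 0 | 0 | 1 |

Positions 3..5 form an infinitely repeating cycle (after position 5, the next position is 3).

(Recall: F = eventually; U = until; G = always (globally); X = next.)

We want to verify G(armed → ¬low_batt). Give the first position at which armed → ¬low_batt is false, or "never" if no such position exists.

2

Check armed → ¬low_batt at each position in order: 0 ✓, 1 ✓.
At position 2 the labels are {armed, low_batt}, so armed → ¬low_batt is false there. This is the first violation.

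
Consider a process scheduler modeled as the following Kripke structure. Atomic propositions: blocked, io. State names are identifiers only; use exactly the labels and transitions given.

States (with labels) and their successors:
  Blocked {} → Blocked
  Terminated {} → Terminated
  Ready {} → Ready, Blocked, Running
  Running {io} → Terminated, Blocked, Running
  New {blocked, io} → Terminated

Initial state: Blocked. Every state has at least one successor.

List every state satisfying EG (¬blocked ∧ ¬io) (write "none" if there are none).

{Blocked, Terminated, Ready}

States satisfying ¬blocked ∧ ¬io: {Blocked, Terminated, Ready}.
States satisfying EG (¬blocked ∧ ¬io): {Blocked, Terminated, Ready}.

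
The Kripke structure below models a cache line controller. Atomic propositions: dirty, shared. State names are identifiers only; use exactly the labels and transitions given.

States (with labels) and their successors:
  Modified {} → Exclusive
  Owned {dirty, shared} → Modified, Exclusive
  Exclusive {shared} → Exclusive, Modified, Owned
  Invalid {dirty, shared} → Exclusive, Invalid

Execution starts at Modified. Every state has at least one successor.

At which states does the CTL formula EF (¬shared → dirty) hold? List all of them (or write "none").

{Modified, Owned, Exclusive, Invalid}

States satisfying ¬shared → dirty: {Owned, Exclusive, Invalid}.
States satisfying EF (¬shared → dirty): {Modified, Owned, Exclusive, Invalid}.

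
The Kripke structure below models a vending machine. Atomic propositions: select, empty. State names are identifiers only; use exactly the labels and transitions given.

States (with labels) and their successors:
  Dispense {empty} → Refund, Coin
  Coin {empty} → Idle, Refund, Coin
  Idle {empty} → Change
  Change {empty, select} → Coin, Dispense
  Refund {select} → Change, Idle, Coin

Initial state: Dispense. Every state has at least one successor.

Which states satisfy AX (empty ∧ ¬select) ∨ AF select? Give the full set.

{Idle, Change, Refund}

States satisfying empty ∧ ¬select: {Dispense, Coin, Idle}.
States satisfying AX (empty ∧ ¬select): {Change}.
States satisfying select: {Change, Refund}.
States satisfying AF select: {Idle, Change, Refund}.
States satisfying AX (empty ∧ ¬select) ∨ AF select: {Idle, Change, Refund}.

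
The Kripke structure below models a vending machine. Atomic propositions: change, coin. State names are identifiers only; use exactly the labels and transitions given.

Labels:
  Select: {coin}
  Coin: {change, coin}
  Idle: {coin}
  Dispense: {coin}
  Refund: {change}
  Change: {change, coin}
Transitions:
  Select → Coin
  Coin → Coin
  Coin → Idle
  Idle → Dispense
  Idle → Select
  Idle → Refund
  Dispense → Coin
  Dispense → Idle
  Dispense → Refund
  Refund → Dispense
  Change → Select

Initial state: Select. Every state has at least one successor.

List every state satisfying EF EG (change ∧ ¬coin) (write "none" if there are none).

States satisfying EG (change ∧ ¬coin): ∅.
States satisfying EF EG (change ∧ ¬coin): ∅.

none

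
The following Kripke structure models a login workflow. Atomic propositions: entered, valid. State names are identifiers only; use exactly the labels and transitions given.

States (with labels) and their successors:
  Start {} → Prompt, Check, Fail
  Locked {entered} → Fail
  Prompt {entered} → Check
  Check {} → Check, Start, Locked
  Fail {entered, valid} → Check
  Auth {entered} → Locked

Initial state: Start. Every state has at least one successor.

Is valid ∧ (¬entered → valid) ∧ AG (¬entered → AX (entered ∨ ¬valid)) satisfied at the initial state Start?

Violated

States satisfying ¬entered: {Start, Check}.
States satisfying ¬entered → valid: {Locked, Prompt, Fail, Auth}.
States satisfying valid ∧ (¬entered → valid): {Fail}.
States satisfying ¬entered → AX (entered ∨ ¬valid): {Start, Locked, Prompt, Check, Fail, Auth}.
States satisfying AG (¬entered → AX (entered ∨ ¬valid)): {Start, Locked, Prompt, Check, Fail, Auth}.
States satisfying valid ∧ (¬entered → valid) ∧ AG (¬entered → AX (entered ∨ ¬valid)): {Fail}.
Start ∉ Sat(valid ∧ (¬entered → valid) ∧ AG (¬entered → AX (entered ∨ ¬valid))).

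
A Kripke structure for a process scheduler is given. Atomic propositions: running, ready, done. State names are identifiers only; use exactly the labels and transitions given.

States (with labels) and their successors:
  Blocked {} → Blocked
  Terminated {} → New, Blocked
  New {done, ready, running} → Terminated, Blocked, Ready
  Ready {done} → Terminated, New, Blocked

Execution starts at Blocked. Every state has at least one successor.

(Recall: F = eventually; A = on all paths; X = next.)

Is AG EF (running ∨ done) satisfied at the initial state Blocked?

Does not hold

States satisfying EF (running ∨ done): {Terminated, New, Ready}.
States satisfying AG EF (running ∨ done): ∅.
Blocked is reachable from Blocked and violates EF (running ∨ done), so AG fails at Blocked.
Blocked ∉ Sat(AG EF (running ∨ done)).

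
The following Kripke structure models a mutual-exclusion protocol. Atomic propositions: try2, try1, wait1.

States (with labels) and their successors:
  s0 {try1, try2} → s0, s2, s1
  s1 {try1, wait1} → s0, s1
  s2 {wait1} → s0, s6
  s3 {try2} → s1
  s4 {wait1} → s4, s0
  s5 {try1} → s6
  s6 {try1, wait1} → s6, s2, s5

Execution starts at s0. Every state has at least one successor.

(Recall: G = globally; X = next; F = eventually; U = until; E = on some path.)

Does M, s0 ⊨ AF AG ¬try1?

States satisfying AG ¬try1: ∅.
States satisfying AF AG ¬try1: ∅.
There is a path from s0 along which AG ¬try1 never holds.
s0 ∉ Sat(AF AG ¬try1).

Does not hold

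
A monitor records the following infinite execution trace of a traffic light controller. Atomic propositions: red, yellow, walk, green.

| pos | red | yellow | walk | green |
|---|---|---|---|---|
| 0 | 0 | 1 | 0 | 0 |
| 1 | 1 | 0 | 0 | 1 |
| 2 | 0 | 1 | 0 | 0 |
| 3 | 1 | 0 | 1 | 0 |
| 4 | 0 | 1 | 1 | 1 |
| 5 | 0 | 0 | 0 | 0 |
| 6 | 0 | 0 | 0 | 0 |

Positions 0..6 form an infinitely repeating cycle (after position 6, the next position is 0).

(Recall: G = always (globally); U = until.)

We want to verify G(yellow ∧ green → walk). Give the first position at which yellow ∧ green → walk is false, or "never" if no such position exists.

never

yellow ∧ green → walk holds at every position 0..6, and those are all the positions the trace ever visits, so the invariant G(yellow ∧ green → walk) is never violated.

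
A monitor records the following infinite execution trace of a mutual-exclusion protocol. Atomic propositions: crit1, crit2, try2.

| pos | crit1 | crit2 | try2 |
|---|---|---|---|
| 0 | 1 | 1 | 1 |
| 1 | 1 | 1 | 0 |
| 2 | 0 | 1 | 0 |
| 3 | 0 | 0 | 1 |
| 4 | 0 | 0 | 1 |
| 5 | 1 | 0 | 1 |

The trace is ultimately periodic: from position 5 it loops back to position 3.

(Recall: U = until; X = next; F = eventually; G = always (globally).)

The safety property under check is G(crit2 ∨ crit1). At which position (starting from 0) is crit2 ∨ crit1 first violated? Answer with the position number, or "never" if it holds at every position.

Check crit2 ∨ crit1 at each position in order: 0 ✓, 1 ✓, 2 ✓.
At position 3 the labels are {try2}, so crit2 ∨ crit1 is false there. This is the first violation.

3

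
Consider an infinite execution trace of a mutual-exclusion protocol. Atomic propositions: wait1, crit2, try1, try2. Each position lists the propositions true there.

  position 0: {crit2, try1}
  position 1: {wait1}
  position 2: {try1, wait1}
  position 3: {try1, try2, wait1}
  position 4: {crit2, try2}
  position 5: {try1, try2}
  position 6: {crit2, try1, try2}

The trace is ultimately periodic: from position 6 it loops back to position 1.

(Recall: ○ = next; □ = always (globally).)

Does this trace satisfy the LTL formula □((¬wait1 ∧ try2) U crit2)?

No

(¬wait1 ∧ try2) U crit2 must hold at every position from 0 onward. It fails at position 1, so □((¬wait1 ∧ try2) U crit2) is false.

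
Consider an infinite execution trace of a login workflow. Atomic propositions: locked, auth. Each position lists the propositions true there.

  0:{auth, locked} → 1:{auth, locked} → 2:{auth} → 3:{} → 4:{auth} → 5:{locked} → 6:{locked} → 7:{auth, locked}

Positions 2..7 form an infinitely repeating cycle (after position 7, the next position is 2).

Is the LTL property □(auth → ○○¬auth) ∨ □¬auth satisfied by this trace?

Does not hold

auth → ○○¬auth must hold at every position from 0 onward. It fails at position 0, so □(auth → ○○¬auth) is false.
Positions where auth holds: 0, 1, 2, 4, 7.
Check ○○¬auth at each: 0→fails, 1→ok, 2→fails, 4→ok, 7→ok.
¬auth must hold at every position from 0 onward. It fails at position 0, so □¬auth is false.
At position 0: □(auth → ○○¬auth) is false; □¬auth is false; so □(auth → ○○¬auth) ∨ □¬auth is false.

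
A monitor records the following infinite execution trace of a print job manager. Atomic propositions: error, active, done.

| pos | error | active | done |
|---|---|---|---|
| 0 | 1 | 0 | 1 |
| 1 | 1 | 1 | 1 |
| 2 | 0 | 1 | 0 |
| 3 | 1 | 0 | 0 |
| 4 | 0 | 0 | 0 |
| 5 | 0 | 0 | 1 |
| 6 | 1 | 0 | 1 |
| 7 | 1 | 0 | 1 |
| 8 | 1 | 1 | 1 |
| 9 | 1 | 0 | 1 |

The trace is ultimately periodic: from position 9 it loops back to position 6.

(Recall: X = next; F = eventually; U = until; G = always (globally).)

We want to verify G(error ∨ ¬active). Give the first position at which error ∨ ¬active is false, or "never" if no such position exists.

2

Check error ∨ ¬active at each position in order: 0 ✓, 1 ✓.
At position 2 the labels are {active}, so error ∨ ¬active is false there. This is the first violation.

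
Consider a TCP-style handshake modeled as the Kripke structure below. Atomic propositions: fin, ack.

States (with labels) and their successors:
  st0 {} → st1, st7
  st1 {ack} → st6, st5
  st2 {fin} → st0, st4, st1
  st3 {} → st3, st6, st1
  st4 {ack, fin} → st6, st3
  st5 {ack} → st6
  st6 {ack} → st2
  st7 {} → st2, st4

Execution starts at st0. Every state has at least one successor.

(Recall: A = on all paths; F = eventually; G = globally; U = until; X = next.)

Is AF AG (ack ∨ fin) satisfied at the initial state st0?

States satisfying AG (ack ∨ fin): ∅.
States satisfying AF AG (ack ∨ fin): ∅.
There is a path from st0 along which AG (ack ∨ fin) never holds.
st0 ∉ Sat(AF AG (ack ∨ fin)).

Does not hold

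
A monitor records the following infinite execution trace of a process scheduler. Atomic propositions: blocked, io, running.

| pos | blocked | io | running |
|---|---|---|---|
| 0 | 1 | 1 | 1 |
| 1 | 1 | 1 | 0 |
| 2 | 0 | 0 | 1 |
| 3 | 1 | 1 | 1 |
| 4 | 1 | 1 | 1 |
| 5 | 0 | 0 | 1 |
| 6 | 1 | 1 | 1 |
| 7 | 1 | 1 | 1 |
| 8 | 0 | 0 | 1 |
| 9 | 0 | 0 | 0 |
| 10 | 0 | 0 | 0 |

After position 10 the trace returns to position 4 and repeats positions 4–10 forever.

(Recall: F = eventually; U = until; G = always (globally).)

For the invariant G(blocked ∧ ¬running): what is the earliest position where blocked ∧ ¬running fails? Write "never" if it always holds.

0

At position 0 the labels are {blocked, io, running}, so blocked ∧ ¬running is false there. This is the first violation.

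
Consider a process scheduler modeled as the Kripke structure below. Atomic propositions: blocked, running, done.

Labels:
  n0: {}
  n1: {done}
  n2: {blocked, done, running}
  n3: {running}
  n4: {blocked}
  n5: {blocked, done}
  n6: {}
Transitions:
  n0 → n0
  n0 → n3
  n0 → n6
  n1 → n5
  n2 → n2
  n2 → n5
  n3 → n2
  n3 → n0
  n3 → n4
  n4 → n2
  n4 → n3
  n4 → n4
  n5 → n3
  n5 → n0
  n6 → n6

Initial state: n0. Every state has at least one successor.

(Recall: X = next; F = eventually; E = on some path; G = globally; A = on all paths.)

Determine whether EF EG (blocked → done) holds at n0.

Yes

States satisfying EG (blocked → done): {n0, n1, n2, n3, n5, n6}.
States satisfying EF EG (blocked → done): {n0, n1, n2, n3, n4, n5, n6}.
Some path from n0 reaches a state where EG (blocked → done) holds.
n0 ∈ Sat(EF EG (blocked → done)).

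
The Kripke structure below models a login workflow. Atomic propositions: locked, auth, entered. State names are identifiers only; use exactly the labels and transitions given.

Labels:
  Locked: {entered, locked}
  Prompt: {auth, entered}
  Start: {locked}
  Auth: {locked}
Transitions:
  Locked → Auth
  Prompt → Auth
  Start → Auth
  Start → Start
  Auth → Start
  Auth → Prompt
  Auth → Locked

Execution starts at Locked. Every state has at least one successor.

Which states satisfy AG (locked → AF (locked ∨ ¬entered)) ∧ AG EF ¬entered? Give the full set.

States satisfying locked → AF (locked ∨ ¬entered): {Locked, Prompt, Start, Auth}.
States satisfying AG (locked → AF (locked ∨ ¬entered)): {Locked, Prompt, Start, Auth}.
States satisfying EF ¬entered: {Locked, Prompt, Start, Auth}.
States satisfying AG EF ¬entered: {Locked, Prompt, Start, Auth}.
States satisfying AG (locked → AF (locked ∨ ¬entered)) ∧ AG EF ¬entered: {Locked, Prompt, Start, Auth}.

{Locked, Prompt, Start, Auth}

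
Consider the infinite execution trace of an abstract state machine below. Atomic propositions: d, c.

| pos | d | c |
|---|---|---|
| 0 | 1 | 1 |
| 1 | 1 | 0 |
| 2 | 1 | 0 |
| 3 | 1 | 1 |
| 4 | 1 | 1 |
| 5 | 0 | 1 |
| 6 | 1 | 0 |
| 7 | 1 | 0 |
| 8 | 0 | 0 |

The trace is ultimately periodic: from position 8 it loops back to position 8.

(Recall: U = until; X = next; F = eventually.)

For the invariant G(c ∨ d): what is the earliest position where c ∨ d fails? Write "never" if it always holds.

Check c ∨ d at each position in order: 0 ✓, 1 ✓, 2 ✓, 3 ✓, 4 ✓, 5 ✓, 6 ✓, 7 ✓.
At position 8 the labels are {}, so c ∨ d is false there. This is the first violation.

8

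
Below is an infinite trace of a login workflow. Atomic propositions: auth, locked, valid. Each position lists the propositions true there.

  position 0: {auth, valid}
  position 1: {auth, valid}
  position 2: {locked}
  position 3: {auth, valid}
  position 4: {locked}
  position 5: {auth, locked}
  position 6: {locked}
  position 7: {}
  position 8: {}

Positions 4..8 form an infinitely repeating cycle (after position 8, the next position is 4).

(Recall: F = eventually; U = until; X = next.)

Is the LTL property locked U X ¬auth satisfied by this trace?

Does not hold

Walking from position 0: at position 0, X ¬auth has not yet held and locked fails, so locked U X ¬auth is false.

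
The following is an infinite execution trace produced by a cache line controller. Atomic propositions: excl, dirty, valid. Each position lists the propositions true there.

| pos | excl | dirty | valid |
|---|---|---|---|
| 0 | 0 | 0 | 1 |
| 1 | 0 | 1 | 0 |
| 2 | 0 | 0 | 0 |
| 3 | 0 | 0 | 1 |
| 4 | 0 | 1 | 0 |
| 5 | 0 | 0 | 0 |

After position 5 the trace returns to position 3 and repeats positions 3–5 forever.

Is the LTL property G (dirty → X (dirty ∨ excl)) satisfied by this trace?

Violated

dirty → X (dirty ∨ excl) must hold at every position from 0 onward. It fails at position 1, so G (dirty → X (dirty ∨ excl)) is false.
Positions where dirty holds: 1, 4.
Check X (dirty ∨ excl) at each: 1→fails, 4→fails.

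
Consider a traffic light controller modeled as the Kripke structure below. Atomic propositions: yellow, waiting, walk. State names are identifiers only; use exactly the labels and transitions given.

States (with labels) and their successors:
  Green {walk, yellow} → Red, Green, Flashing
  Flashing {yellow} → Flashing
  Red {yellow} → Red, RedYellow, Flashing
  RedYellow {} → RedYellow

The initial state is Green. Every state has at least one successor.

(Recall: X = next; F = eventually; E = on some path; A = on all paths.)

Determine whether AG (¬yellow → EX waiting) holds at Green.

Does not hold

States satisfying ¬yellow → EX waiting: {Green, Flashing, Red}.
States satisfying AG (¬yellow → EX waiting): {Flashing}.
RedYellow is reachable from Green and violates ¬yellow → EX waiting, so AG fails at Green.
Green ∉ Sat(AG (¬yellow → EX waiting)).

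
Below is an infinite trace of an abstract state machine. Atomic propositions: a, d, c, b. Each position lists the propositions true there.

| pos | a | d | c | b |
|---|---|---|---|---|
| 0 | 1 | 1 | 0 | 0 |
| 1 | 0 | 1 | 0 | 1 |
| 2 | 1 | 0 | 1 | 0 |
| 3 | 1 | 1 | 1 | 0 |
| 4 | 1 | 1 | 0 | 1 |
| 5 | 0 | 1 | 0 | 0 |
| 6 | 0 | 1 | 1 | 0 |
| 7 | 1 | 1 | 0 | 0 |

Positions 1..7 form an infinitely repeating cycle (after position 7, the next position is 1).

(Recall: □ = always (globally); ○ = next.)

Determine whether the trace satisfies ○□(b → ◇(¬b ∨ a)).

The position after 0 is 1; □(b → ◇(¬b ∨ a)) is true there.

Satisfied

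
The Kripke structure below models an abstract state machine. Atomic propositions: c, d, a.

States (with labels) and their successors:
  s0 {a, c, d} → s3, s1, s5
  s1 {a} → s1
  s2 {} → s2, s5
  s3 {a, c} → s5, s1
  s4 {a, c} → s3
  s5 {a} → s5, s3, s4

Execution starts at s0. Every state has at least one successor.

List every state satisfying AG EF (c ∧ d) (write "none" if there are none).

none

States satisfying EF (c ∧ d): {s0}.
States satisfying AG EF (c ∧ d): ∅.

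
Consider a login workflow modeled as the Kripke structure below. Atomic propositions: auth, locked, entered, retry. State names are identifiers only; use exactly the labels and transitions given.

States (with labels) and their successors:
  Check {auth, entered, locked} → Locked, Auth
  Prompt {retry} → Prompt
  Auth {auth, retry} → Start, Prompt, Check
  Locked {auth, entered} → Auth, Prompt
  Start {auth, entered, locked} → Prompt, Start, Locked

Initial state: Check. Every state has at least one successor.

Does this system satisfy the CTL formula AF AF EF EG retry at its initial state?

Holds

States satisfying AF EF EG retry: {Check, Prompt, Auth, Locked, Start}.
States satisfying AF AF EF EG retry: {Check, Prompt, Auth, Locked, Start}.
Check ∈ Sat(AF AF EF EG retry).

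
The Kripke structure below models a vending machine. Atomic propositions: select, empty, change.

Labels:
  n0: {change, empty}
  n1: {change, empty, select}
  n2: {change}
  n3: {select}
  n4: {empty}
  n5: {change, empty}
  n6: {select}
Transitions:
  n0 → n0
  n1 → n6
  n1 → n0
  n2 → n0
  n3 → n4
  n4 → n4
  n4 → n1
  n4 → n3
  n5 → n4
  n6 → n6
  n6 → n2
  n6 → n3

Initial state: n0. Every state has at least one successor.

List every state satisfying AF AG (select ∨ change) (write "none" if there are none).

States satisfying AG (select ∨ change): {n0, n2}.
States satisfying AF AG (select ∨ change): {n0, n2}.

{n0, n2}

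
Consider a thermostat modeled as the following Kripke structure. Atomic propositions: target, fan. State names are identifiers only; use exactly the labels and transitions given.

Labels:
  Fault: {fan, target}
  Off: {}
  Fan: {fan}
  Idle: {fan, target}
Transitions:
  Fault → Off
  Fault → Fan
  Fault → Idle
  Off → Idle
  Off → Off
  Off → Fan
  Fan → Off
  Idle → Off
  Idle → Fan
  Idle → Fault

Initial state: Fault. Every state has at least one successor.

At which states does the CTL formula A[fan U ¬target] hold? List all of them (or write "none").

States satisfying fan: {Fault, Fan, Idle}.
States satisfying ¬target: {Off, Fan}.
States satisfying A[fan U ¬target]: {Off, Fan}.

{Off, Fan}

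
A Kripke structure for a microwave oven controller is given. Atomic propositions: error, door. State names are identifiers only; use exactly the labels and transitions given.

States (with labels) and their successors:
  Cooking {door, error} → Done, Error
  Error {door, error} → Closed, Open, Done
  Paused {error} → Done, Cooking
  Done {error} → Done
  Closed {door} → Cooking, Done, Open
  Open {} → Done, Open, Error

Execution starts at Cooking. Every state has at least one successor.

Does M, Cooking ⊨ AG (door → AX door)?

Violated

States satisfying door → AX door: {Paused, Done, Open}.
States satisfying AG (door → AX door): {Done}.
Closed is reachable from Cooking and violates door → AX door, so AG fails at Cooking.
Cooking ∉ Sat(AG (door → AX door)).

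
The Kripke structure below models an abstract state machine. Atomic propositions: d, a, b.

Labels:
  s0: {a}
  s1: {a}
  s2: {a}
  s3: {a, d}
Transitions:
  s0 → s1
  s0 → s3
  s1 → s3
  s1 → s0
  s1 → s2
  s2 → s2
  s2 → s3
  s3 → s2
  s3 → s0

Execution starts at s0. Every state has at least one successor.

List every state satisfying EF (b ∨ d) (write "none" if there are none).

{s0, s1, s2, s3}

States satisfying b ∨ d: {s3}.
States satisfying EF (b ∨ d): {s0, s1, s2, s3}.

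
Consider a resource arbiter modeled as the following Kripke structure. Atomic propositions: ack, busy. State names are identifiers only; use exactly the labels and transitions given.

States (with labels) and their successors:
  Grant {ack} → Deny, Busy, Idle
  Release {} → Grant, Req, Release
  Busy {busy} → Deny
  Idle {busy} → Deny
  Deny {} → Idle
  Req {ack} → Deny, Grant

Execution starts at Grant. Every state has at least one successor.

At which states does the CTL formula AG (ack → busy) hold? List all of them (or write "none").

States satisfying ack → busy: {Release, Busy, Idle, Deny}.
States satisfying AG (ack → busy): {Busy, Idle, Deny}.

{Busy, Idle, Deny}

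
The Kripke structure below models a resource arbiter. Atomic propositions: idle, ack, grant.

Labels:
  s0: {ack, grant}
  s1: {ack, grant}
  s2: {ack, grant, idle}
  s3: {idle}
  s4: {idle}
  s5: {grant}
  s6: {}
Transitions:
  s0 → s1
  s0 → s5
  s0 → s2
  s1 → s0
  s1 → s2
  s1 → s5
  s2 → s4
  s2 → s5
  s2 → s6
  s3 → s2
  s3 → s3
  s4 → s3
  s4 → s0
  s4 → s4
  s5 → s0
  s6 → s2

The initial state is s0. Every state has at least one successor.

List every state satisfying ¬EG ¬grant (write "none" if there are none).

{s0, s1, s2, s5, s6}

States satisfying ¬grant: {s3, s4, s6}.
States satisfying EG ¬grant: {s3, s4}.
States satisfying ¬EG ¬grant: {s0, s1, s2, s5, s6}.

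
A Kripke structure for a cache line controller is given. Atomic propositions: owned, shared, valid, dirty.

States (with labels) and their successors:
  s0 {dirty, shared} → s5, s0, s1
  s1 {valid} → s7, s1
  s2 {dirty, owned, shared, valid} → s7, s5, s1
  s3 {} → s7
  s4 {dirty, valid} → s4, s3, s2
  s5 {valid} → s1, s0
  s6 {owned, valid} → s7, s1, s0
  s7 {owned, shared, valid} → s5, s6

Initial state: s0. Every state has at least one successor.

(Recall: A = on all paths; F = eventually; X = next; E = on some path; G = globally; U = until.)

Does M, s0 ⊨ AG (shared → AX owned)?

States satisfying shared → AX owned: {s1, s3, s4, s5, s6}.
States satisfying AG (shared → AX owned): ∅.
s0 is reachable from s0 and violates shared → AX owned, so AG fails at s0.
s0 ∉ Sat(AG (shared → AX owned)).

Violated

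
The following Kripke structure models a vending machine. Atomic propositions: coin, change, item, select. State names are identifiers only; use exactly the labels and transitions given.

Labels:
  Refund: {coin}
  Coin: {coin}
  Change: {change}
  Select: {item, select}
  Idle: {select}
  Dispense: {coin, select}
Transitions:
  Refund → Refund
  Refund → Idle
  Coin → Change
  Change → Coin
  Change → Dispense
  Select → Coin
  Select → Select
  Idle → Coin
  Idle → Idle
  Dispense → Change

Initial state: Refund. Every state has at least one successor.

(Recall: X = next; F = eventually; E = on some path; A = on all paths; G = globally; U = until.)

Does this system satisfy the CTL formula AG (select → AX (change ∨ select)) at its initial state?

States satisfying select → AX (change ∨ select): {Refund, Coin, Change, Dispense}.
States satisfying AG (select → AX (change ∨ select)): {Coin, Change, Dispense}.
Idle is reachable from Refund and violates select → AX (change ∨ select), so AG fails at Refund.
Refund ∉ Sat(AG (select → AX (change ∨ select))).

Violated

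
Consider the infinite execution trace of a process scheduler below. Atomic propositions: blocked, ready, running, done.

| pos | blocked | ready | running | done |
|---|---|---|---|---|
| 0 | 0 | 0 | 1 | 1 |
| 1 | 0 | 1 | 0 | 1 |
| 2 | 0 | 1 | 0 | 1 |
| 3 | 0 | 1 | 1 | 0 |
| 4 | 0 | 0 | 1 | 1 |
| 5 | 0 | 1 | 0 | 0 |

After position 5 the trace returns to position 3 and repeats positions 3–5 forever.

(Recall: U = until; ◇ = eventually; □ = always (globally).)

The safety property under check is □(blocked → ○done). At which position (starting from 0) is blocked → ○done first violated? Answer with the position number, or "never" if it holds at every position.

blocked → ○done holds at every position 0..5, and those are all the positions the trace ever visits, so the invariant □(blocked → ○done) is never violated.

never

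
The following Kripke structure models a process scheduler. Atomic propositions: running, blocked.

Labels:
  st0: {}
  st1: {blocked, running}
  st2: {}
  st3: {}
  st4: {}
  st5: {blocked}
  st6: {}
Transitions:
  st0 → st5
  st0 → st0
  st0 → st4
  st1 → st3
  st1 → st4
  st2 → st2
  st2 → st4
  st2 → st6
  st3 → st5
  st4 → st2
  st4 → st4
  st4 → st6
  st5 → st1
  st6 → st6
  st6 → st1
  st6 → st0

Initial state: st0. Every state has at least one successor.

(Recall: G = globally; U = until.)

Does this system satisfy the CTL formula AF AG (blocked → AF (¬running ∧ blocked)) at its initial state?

Violated

States satisfying AG (blocked → AF (¬running ∧ blocked)): ∅.
States satisfying AF AG (blocked → AF (¬running ∧ blocked)): ∅.
There is a path from st0 along which AG (blocked → AF (¬running ∧ blocked)) never holds.
st0 ∉ Sat(AF AG (blocked → AF (¬running ∧ blocked))).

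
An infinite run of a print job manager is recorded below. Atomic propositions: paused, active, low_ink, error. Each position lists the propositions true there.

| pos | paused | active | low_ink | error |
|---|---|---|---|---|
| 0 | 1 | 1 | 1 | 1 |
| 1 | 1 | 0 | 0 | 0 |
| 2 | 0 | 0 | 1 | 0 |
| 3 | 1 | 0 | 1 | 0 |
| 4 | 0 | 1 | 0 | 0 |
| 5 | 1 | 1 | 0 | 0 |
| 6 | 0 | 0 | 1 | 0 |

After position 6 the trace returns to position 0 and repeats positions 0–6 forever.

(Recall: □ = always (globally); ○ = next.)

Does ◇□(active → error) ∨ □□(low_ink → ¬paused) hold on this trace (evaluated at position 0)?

No

□(active → error) is false at every position 0..6, so it never becomes true and ◇□(active → error) fails.
□(low_ink → ¬paused) must hold at every position from 0 onward. It fails at position 0, so □□(low_ink → ¬paused) is false.
At position 0: ◇□(active → error) is false; □□(low_ink → ¬paused) is false; so ◇□(active → error) ∨ □□(low_ink → ¬paused) is false.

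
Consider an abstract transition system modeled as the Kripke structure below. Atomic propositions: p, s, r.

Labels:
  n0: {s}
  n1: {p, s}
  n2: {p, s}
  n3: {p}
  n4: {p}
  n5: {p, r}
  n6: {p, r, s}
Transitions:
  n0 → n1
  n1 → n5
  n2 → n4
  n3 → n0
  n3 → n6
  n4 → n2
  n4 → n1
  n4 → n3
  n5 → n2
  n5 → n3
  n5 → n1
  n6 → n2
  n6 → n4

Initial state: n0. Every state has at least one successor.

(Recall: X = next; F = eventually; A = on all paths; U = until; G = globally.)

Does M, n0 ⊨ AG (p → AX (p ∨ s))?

States satisfying p → AX (p ∨ s): {n0, n1, n2, n3, n4, n5, n6}.
States satisfying AG (p → AX (p ∨ s)): {n0, n1, n2, n3, n4, n5, n6}.
Every state reachable from n0 satisfies p → AX (p ∨ s).
n0 ∈ Sat(AG (p → AX (p ∨ s))).

Holds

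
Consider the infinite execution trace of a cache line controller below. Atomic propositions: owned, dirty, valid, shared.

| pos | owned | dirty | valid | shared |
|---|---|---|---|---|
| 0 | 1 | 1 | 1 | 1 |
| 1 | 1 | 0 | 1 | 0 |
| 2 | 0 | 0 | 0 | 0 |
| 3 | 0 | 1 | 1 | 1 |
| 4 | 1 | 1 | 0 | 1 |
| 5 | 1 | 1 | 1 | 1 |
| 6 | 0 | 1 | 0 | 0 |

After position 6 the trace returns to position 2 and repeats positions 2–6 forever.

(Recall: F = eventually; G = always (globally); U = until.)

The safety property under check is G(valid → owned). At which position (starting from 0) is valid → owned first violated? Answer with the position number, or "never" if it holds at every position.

Check valid → owned at each position in order: 0 ✓, 1 ✓, 2 ✓.
At position 3 the labels are {dirty, shared, valid}, so valid → owned is false there. This is the first violation.

3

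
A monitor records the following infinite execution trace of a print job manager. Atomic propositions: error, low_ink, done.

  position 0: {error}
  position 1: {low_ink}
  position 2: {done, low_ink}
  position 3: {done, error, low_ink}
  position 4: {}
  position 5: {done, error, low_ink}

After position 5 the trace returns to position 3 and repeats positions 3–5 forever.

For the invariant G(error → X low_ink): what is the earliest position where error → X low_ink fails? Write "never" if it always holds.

Check error → X low_ink at each position in order: 0 ✓, 1 ✓, 2 ✓.
At position 3 the labels are {done, error, low_ink} and the next position 4 has {}, so error → X low_ink is false there. This is the first violation.

3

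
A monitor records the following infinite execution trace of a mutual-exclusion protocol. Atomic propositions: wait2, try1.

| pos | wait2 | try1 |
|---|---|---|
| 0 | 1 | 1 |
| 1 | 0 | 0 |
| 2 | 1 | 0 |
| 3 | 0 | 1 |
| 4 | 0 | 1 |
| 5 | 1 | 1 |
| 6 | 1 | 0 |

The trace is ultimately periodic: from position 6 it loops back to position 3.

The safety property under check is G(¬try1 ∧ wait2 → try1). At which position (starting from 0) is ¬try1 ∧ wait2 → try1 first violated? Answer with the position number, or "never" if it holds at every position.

Check ¬try1 ∧ wait2 → try1 at each position in order: 0 ✓, 1 ✓.
At position 2 the labels are {wait2}, so ¬try1 ∧ wait2 → try1 is false there. This is the first violation.

2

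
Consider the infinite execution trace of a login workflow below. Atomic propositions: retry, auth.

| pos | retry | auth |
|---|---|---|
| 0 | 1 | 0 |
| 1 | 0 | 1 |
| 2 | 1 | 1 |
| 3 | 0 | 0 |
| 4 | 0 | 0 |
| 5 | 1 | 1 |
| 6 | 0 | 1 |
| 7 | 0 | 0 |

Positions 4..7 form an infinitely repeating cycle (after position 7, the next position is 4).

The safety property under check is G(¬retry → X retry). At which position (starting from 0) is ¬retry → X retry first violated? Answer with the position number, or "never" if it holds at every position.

Check ¬retry → X retry at each position in order: 0 ✓, 1 ✓, 2 ✓.
At position 3 the labels are {} and the next position 4 has {}, so ¬retry → X retry is false there. This is the first violation.

3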